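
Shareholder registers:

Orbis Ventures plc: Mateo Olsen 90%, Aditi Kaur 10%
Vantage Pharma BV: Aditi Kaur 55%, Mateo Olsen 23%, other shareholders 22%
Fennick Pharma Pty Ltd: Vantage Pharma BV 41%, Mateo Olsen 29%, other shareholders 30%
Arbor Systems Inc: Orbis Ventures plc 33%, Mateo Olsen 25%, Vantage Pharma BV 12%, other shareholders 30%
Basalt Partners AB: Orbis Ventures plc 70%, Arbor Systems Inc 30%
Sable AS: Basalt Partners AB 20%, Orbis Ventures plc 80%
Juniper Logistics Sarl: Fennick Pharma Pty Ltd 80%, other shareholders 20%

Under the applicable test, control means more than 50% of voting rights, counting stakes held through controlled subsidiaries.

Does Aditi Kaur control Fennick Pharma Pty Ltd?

No

Aditi holds 55% of Vantage, so Aditi controls Vantage.
In Fennick, Aditi's side holds only 41%, not > 50%.
So Aditi does not control Fennick.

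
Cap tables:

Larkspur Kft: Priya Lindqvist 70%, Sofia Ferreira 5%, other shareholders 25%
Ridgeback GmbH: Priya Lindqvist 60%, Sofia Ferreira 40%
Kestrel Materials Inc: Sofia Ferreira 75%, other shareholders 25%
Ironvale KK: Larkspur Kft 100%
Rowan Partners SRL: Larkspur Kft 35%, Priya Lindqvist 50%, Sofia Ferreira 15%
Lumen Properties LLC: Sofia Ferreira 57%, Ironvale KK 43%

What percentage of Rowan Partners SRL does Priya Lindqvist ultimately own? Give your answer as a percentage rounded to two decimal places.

74.50%

Priya reaches Rowan along 2 paths.
Via Larkspur: 70% × 35% = 24.5%.
Direct stake: 50% = 50%.
Total: 24.5% + 50% = 74.5%.
Rounded: 74.50%.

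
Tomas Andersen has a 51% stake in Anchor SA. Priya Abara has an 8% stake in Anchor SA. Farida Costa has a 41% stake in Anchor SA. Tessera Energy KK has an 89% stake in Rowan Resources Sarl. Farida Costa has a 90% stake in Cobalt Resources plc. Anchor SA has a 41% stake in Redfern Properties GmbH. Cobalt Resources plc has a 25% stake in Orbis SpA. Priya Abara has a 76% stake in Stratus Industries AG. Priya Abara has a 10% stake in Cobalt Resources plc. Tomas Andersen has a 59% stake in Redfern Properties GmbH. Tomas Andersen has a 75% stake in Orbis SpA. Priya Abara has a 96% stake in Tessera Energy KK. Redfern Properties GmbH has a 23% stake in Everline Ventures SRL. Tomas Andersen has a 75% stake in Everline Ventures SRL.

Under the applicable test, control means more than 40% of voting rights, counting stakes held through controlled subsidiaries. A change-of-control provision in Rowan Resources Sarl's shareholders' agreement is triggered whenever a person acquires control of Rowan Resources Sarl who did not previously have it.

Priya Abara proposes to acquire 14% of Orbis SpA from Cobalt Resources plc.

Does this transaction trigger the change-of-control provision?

No

The purchase adds only to Priya's holdings (Cobalt's stake shrinks), so Priya is the only person who could newly come to control Rowan.
Priya holds 96% of Tessera, so Priya controls Tessera.
Tessera holds 89% of Rowan, so Priya controls Rowan.
So Priya already controls Rowan before the transaction.
After the purchase, Priya holds 14% of Orbis directly, and Cobalt's stake falls to 11%.
Priya controlled Rowan already, so this is not a new person acquiring control; every other person's position is unchanged or reduced.
No new person acquires control, so the clause is not triggered.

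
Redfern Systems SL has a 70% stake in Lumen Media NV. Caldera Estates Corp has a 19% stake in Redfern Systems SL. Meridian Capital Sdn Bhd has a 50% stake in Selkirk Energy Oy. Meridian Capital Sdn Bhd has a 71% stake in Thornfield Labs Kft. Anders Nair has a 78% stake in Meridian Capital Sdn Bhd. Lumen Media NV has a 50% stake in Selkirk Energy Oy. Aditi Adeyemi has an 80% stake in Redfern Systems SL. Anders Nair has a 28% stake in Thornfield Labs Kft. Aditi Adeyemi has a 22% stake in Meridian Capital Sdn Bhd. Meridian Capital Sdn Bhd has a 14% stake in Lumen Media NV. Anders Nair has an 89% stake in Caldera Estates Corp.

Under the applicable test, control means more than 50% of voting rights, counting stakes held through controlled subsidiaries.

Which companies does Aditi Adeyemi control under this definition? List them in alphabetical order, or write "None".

Aditi holds 80% of Redfern, so Aditi controls Redfern.
Redfern holds 70% of Lumen, so Aditi controls Lumen.
No other company's threshold is met.

Lumen Media NV, Redfern Systems SL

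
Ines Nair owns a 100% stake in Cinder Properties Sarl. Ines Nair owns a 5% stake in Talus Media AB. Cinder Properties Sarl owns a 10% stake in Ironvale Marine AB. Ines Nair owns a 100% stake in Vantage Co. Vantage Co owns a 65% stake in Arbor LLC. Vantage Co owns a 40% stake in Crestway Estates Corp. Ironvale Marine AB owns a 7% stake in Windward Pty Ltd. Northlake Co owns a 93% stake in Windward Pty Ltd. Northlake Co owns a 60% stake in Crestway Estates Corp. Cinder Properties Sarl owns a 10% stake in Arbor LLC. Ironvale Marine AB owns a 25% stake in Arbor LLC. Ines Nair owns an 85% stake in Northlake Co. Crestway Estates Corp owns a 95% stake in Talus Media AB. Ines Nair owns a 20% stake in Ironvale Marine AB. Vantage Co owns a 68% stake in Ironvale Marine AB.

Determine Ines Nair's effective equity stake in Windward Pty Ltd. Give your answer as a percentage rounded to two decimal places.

Ines reaches Windward along 4 paths.
Via Cinder → Ironvale: 100% × 10% × 7% = 0.7%.
Via Ironvale: 20% × 7% = 1.4%.
Via Vantage → Ironvale: 100% × 68% × 7% = 4.76%.
Via Northlake: 85% × 93% = 79.05%.
Total: 0.7% + 1.4% + 4.76% + 79.05% = 85.91%.

85.91%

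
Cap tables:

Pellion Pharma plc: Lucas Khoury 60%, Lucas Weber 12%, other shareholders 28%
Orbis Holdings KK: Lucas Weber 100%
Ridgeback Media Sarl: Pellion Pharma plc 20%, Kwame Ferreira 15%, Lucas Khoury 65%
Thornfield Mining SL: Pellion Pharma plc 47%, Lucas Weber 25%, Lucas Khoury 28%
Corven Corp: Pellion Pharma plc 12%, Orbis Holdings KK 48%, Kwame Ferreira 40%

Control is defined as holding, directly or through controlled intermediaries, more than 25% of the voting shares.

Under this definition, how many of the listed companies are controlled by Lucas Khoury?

3

Lucas Khoury holds 60% of Pellion, so Lucas Khoury controls Pellion.
Pellion and Lucas Khoury together hold 20% + 65% = 85% of Ridgeback, so Lucas Khoury controls Ridgeback.
Pellion and Lucas Khoury together hold 47% + 28% = 75% of Thornfield, so Lucas Khoury controls Thornfield.
No other company's threshold is met.
Lucas Khoury controls 3 companies.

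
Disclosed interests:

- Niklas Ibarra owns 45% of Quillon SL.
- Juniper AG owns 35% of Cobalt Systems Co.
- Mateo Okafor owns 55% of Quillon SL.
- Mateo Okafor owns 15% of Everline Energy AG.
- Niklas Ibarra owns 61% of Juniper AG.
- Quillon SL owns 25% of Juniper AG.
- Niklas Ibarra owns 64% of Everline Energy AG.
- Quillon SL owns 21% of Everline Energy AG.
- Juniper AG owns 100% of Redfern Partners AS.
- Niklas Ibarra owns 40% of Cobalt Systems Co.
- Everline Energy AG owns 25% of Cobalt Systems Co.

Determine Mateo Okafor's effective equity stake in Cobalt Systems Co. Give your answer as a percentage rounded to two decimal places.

Mateo reaches Cobalt along 3 paths.
Via Quillon → Juniper: 55% × 25% × 35% = 4.8125%.
Via Quillon → Everline: 55% × 21% × 25% = 2.8875%.
Via Everline: 15% × 25% = 3.75%.
Total: 4.8125% + 2.8875% + 3.75% = 11.45%.

11.45%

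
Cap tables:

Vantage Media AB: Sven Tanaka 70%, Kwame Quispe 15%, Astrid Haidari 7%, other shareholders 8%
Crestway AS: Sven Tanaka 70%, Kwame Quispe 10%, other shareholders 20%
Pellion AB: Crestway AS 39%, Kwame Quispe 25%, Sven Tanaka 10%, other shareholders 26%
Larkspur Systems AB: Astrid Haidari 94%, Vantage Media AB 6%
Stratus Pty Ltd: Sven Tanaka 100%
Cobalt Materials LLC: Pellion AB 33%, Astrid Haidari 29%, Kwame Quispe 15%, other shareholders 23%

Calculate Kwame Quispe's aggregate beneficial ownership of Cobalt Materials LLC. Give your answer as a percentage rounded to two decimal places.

24.54%

Kwame reaches Cobalt along 3 paths.
Via Crestway → Pellion: 10% × 39% × 33% = 1.287%.
Via Pellion: 25% × 33% = 8.25%.
Direct stake: 15% = 15%.
Total: 1.287% + 8.25% + 15% = 24.537%.
Rounded: 24.54%.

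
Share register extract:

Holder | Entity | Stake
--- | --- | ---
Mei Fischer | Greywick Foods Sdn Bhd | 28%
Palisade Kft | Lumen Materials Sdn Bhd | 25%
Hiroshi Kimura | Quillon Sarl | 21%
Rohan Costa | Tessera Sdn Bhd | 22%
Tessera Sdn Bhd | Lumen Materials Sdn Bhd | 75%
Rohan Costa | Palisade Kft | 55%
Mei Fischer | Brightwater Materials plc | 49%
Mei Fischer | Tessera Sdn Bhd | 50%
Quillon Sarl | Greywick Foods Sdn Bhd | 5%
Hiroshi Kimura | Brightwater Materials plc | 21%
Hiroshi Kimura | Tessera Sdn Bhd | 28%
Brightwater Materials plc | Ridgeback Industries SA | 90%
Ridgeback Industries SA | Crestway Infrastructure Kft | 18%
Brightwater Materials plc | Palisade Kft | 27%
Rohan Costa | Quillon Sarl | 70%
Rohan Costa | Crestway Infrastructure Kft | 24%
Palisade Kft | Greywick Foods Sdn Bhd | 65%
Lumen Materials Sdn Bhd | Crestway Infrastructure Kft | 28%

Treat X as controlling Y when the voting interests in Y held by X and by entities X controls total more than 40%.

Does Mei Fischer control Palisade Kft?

No

Mei holds 50% of Tessera, so Mei controls Tessera.
Mei holds 49% of Brightwater, so Mei controls Brightwater.
Brightwater holds 90% of Ridgeback, so Mei controls Ridgeback.
Tessera holds 75% of Lumen, so Mei controls Lumen.
Lumen and Ridgeback together hold 28% + 18% = 46% of Crestway, so Mei controls Crestway.
In Palisade, Mei's side holds only 27%, not > 40%.
So Mei does not control Palisade.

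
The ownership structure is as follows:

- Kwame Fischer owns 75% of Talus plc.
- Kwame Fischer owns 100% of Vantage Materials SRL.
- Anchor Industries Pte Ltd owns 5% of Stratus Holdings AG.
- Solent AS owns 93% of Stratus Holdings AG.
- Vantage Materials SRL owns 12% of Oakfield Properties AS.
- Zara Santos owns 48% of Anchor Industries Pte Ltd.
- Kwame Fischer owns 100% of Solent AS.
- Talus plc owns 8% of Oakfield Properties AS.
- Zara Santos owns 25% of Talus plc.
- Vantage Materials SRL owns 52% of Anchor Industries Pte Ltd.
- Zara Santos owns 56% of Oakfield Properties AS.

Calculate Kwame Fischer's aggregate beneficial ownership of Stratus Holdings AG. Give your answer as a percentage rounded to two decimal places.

95.60%

Kwame reaches Stratus along 2 paths.
Via Solent: 100% × 93% = 93%.
Via Vantage → Anchor: 100% × 52% × 5% = 2.6%.
Total: 93% + 2.6% = 95.6%.
Rounded: 95.60%.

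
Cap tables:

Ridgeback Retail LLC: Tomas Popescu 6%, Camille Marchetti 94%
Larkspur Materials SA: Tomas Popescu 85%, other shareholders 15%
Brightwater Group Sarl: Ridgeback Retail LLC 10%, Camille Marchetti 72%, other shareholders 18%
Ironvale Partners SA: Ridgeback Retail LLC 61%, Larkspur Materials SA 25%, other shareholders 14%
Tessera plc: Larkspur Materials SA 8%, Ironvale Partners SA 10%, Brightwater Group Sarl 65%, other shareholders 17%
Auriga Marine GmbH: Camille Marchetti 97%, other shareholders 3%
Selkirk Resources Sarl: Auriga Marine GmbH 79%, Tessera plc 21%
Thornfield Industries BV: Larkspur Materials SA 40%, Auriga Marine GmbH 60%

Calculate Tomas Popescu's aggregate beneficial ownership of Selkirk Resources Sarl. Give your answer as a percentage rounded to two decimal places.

2.03%

Tomas reaches Selkirk along 4 paths.
Via Larkspur → Tessera: 85% × 8% × 21% = 1.428%.
Via Ridgeback → Ironvale → Tessera: 6% × 61% × 10% × 21% = 0.07686%.
Via Larkspur → Ironvale → Tessera: 85% × 25% × 10% × 21% = 0.44625%.
Via Ridgeback → Brightwater → Tessera: 6% × 10% × 65% × 21% = 0.0819%.
Total: 1.428% + 0.07686% + 0.44625% + 0.0819% = 2.03301%.
Rounded: 2.03%.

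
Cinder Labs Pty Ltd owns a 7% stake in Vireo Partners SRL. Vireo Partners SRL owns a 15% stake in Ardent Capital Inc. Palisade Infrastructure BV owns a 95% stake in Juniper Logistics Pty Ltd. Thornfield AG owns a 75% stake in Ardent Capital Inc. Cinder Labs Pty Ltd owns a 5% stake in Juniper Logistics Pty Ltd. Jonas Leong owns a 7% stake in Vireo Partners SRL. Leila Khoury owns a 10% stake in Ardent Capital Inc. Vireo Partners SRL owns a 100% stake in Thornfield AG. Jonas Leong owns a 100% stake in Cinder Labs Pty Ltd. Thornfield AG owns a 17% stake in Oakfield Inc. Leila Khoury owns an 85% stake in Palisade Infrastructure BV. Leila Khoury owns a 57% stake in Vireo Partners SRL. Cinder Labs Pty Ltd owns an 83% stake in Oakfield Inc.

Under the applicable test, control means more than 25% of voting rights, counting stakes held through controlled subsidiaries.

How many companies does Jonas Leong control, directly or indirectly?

2

Jonas holds 100% of Cinder, so Jonas controls Cinder.
Cinder holds 83% of Oakfield, so Jonas controls Oakfield.
No other company's threshold is met.
Jonas controls 2 companies.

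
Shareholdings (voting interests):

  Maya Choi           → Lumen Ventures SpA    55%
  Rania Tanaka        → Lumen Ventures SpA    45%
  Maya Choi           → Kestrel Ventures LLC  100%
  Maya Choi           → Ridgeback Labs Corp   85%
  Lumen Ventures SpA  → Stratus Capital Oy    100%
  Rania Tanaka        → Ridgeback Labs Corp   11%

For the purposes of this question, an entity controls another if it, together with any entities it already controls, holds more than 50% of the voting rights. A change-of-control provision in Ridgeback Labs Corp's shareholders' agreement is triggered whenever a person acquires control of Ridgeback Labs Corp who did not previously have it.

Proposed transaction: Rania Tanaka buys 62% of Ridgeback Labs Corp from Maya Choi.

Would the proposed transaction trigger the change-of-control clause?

Yes

The purchase adds only to Rania's holdings (Maya's stake shrinks), so Rania is the only person who could newly come to control Ridgeback.
Rania's largest direct stake is 45% in Lumen, which does not meet the threshold, so Rania controls no company.
In Ridgeback, Rania's side holds only 11%, not > 50%.
So before the transaction, Rania does not control Ridgeback.
After the purchase, Rania's direct stake in Ridgeback rises to 11% + 62% = 73%, and Maya's stake falls to 23%.
Rania holds 73% of Ridgeback, so Rania controls Ridgeback.
Rania did not control Ridgeback before and does after, so the clause is triggered.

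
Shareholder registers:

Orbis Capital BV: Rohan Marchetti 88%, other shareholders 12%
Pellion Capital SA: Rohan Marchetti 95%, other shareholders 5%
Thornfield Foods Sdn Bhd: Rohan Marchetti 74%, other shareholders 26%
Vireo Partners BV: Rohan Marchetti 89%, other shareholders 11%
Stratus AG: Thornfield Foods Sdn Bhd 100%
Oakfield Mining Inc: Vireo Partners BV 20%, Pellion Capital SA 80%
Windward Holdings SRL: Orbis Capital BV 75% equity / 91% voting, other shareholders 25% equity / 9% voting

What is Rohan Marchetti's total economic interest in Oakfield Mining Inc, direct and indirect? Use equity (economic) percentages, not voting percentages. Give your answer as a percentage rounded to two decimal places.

93.80%

Rohan reaches Oakfield along 2 paths.
Via Vireo: 89% × 20% = 17.8%.
Via Pellion: 95% × 80% = 76%.
Total: 17.8% + 76% = 93.8%.
Rounded: 93.80%.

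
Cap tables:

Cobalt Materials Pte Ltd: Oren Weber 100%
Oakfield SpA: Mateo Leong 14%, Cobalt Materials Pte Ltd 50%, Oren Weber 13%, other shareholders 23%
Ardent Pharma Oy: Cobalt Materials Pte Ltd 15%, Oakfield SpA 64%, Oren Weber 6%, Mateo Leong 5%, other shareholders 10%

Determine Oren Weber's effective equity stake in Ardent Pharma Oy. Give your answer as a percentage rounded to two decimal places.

61.32%

Oren reaches Ardent along 4 paths.
Via Cobalt: 100% × 15% = 15%.
Via Cobalt → Oakfield: 100% × 50% × 64% = 32%.
Via Oakfield: 13% × 64% = 8.32%.
Direct stake: 6% = 6%.
Total: 15% + 32% + 8.32% + 6% = 61.32%.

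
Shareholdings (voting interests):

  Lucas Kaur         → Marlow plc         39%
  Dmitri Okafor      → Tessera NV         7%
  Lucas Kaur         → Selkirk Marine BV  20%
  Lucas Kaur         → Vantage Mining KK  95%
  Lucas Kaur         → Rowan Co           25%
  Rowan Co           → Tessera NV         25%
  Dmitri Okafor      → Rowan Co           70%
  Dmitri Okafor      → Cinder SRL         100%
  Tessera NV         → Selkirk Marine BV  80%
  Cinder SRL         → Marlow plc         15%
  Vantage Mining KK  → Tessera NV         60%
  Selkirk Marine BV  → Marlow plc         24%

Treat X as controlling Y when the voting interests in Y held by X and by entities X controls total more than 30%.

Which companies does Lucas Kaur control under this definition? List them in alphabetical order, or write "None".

Marlow plc, Selkirk Marine BV, Tessera NV, Vantage Mining KK

Lucas holds 95% of Vantage, so Lucas controls Vantage.
Vantage holds 60% of Tessera, so Lucas controls Tessera.
Tessera and Lucas together hold 80% + 20% = 100% of Selkirk, so Lucas controls Selkirk.
Lucas and Selkirk together hold 39% + 24% = 63% of Marlow, so Lucas controls Marlow.
No other company's threshold is met.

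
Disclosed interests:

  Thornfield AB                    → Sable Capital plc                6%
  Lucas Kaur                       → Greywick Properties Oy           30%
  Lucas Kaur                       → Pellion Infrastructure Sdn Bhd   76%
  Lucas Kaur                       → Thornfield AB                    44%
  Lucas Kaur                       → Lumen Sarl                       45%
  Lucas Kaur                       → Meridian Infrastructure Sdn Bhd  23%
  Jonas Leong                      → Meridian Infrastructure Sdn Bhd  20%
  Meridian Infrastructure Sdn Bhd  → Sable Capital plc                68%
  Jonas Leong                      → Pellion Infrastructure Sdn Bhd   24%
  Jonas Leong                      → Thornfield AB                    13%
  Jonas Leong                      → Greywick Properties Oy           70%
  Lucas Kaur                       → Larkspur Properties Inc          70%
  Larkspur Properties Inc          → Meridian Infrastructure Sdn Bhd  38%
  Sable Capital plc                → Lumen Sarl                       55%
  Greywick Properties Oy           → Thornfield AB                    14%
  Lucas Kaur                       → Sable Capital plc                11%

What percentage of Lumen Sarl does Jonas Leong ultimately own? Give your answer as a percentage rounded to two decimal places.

8.23%

Jonas reaches Lumen along 3 paths.
Via Meridian → Sable: 20% × 68% × 55% = 7.48%.
Via Greywick → Thornfield → Sable: 70% × 14% × 6% × 55% = 0.3234%.
Via Thornfield → Sable: 13% × 6% × 55% = 0.429%.
Total: 7.48% + 0.3234% + 0.429% = 8.2324%.
Rounded: 8.23%.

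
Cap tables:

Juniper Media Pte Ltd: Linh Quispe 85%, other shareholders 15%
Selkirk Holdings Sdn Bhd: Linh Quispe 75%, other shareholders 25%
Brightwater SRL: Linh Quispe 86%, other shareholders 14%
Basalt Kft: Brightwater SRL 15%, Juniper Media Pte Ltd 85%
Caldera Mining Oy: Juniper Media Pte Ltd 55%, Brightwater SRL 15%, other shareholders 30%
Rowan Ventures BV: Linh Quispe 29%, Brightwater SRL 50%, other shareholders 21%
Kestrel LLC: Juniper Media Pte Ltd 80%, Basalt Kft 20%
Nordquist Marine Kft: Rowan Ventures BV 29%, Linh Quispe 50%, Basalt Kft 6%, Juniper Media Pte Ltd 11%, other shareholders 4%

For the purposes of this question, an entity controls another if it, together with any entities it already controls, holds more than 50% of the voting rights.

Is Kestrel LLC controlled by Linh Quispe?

Linh holds 86% of Brightwater, so Linh controls Brightwater.
Linh holds 85% of Juniper, so Linh controls Juniper.
Brightwater and Juniper together hold 15% + 85% = 100% of Basalt, so Linh controls Basalt.
Juniper and Basalt together hold 80% + 20% = 100% of Kestrel, so Linh controls Kestrel.

Yes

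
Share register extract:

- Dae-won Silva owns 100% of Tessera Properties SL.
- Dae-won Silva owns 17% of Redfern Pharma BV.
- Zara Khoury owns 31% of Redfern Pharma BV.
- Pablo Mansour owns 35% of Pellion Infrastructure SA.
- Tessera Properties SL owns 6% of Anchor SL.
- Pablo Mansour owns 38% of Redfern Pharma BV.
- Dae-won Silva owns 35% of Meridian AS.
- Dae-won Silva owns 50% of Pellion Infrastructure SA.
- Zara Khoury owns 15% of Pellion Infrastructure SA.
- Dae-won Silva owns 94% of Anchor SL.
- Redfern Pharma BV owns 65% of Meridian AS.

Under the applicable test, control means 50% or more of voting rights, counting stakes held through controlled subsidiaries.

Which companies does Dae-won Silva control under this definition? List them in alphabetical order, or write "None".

Anchor SL, Pellion Infrastructure SA, Tessera Properties SL

Dae-won holds 50% of Pellion, so Dae-won controls Pellion.
Dae-won holds 100% of Tessera, so Dae-won controls Tessera.
Dae-won and Tessera together hold 94% + 6% = 100% of Anchor, so Dae-won controls Anchor.
No other company's threshold is met.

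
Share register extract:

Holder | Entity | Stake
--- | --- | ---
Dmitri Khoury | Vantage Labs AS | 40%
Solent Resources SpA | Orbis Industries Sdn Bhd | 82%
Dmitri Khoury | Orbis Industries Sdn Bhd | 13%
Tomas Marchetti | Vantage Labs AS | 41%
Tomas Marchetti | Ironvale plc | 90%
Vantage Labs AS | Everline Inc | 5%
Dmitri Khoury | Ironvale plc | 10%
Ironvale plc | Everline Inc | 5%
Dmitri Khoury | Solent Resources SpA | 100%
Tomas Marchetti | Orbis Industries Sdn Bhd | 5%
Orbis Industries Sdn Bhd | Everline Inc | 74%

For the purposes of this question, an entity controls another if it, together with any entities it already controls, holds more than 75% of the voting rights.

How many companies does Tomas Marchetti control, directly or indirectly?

1

Tomas holds 90% of Ironvale, so Tomas controls Ironvale.
No other company's threshold is met.
Tomas controls 1 company.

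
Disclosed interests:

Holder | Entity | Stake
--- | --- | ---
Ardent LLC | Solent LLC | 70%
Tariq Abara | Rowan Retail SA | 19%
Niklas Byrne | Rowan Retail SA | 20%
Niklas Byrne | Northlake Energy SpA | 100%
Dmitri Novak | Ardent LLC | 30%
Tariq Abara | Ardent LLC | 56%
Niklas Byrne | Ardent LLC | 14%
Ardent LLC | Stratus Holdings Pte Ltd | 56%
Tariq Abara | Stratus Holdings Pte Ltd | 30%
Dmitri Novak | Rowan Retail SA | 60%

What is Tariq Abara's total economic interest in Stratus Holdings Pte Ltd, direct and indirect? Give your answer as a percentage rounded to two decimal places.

Tariq reaches Stratus along 2 paths.
Via Ardent: 56% × 56% = 31.36%.
Direct stake: 30% = 30%.
Total: 31.36% + 30% = 61.36%.

61.36%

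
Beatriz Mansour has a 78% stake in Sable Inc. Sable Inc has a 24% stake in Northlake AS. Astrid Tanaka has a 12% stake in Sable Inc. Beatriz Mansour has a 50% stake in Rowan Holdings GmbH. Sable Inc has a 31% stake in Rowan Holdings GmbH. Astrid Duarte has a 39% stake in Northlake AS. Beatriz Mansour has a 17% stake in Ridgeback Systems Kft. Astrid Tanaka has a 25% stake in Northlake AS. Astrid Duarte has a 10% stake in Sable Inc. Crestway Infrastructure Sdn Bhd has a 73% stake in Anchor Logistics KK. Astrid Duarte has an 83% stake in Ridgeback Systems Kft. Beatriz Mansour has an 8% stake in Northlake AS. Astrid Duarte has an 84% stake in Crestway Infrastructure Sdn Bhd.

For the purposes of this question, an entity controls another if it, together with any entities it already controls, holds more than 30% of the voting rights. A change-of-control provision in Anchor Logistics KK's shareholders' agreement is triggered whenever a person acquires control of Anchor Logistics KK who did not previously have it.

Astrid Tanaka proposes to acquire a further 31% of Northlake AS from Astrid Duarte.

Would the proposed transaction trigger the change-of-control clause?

The purchase adds only to Astrid Tanaka's holdings (Astrid Duarte's stake shrinks), so Astrid Tanaka is the only person who could newly come to control Anchor.
Astrid Tanaka's largest direct stake is 25% in Northlake, which does not meet the threshold, so Astrid Tanaka controls no company.
Neither Astrid Tanaka nor any entity Astrid Tanaka controls holds any voting interest in Anchor.
So before the transaction, Astrid Tanaka does not control Anchor.
After the purchase, Astrid Tanaka's direct stake in Northlake rises to 25% + 31% = 56%, and Astrid Duarte's stake falls to 8%.
Astrid Tanaka holds 56% of Northlake, so Astrid Tanaka controls Northlake.
After the transaction, neither Astrid Tanaka nor any entity Astrid Tanaka controls holds a voting interest in Anchor, so Astrid Tanaka still does not control it.
No new person acquires control, so the clause is not triggered.

No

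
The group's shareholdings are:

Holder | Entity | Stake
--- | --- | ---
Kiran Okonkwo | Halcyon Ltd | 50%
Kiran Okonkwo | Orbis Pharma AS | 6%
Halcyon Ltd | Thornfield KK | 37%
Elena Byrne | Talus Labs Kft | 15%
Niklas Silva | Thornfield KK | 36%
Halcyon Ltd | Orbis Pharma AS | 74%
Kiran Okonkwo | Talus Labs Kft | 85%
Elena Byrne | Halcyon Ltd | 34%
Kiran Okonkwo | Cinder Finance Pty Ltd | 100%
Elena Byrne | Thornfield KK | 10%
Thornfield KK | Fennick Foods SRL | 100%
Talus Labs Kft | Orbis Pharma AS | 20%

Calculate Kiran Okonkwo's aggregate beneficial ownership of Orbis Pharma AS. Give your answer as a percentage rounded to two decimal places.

60.00%

Kiran reaches Orbis along 3 paths.
Via Talus: 85% × 20% = 17%.
Via Halcyon: 50% × 74% = 37%.
Direct stake: 6% = 6%.
Total: 17% + 37% + 6% = 60%.
Rounded: 60.00%.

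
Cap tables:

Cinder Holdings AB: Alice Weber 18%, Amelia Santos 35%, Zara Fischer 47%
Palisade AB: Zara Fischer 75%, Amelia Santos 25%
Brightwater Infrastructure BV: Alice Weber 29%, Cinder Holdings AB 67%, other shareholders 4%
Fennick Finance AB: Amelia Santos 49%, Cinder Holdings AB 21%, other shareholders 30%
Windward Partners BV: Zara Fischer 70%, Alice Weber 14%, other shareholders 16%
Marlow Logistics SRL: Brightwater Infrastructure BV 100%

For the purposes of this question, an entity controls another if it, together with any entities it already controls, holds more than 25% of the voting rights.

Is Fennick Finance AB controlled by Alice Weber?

Alice holds 29% of Brightwater, so Alice controls Brightwater.
Brightwater holds 100% of Marlow, so Alice controls Marlow.
Neither Alice nor any entity Alice controls holds any voting interest in Fennick.
So Alice does not control Fennick.

No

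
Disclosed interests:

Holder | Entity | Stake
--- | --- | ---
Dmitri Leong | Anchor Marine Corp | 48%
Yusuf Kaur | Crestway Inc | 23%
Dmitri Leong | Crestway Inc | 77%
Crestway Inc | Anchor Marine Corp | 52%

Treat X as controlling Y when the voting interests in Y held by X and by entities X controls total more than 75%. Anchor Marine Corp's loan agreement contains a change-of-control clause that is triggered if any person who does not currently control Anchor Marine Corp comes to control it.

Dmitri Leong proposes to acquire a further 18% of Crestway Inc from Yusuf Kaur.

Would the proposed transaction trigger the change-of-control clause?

The purchase adds only to Dmitri's holdings (Yusuf's stake shrinks), so Dmitri is the only person who could newly come to control Anchor.
Dmitri holds 77% of Crestway, so Dmitri controls Crestway.
Dmitri and Crestway together hold 48% + 52% = 100% of Anchor, so Dmitri controls Anchor.
So Dmitri already controls Anchor before the transaction.
After the purchase, Dmitri's direct stake in Crestway rises to 77% + 18% = 95%, and Yusuf's stake falls to 5%.
Dmitri controlled Anchor already, so this is not a new person acquiring control; every other person's position is unchanged or reduced.
No new person acquires control, so the clause is not triggered.

No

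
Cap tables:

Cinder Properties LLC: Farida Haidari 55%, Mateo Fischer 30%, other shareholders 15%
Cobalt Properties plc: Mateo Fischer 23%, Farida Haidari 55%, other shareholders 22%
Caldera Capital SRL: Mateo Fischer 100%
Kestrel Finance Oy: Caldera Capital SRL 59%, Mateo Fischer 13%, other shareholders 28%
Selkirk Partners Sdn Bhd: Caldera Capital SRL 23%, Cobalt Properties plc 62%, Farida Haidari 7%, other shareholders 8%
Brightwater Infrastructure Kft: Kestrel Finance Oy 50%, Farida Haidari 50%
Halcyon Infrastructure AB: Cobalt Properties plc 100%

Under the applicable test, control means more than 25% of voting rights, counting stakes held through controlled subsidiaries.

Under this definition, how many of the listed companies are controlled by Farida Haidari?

5

Farida holds 55% of Cinder, so Farida controls Cinder.
Farida holds 55% of Cobalt, so Farida controls Cobalt.
Cobalt and Farida together hold 62% + 7% = 69% of Selkirk, so Farida controls Selkirk.
Farida holds 50% of Brightwater, so Farida controls Brightwater.
Cobalt holds 100% of Halcyon, so Farida controls Halcyon.
No other company's threshold is met.
Farida controls 5 companies.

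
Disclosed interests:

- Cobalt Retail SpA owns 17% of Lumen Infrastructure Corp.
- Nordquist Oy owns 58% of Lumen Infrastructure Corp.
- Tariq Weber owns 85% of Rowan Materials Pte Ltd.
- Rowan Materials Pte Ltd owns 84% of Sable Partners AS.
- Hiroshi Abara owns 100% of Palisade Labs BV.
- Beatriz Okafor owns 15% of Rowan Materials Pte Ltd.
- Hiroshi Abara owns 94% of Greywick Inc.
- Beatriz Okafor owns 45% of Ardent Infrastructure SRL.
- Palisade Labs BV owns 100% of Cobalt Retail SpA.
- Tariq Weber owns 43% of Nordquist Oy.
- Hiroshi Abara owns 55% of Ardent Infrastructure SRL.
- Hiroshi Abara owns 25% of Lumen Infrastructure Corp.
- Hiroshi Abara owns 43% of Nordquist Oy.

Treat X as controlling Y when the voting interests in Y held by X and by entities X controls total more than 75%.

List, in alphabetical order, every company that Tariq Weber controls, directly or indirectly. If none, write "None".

Tariq holds 85% of Rowan, so Tariq controls Rowan.
Rowan holds 84% of Sable, so Tariq controls Sable.
No other company's threshold is met.

Rowan Materials Pte Ltd, Sable Partners AS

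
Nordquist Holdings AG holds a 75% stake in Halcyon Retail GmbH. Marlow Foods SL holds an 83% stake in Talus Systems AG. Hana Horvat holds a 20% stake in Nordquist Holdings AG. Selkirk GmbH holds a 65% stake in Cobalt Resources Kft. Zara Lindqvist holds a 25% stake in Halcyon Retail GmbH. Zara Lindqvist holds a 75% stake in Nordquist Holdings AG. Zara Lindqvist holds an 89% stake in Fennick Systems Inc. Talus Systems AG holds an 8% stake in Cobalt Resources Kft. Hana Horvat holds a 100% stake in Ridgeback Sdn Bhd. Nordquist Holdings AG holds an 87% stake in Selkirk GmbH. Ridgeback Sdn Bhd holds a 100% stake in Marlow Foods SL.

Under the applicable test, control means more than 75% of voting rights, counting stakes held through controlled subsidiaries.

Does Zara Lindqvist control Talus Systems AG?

No

Zara holds 89% of Fennick, so Zara controls Fennick.
Neither Zara nor any entity Zara controls holds any voting interest in Talus.
So Zara does not control Talus.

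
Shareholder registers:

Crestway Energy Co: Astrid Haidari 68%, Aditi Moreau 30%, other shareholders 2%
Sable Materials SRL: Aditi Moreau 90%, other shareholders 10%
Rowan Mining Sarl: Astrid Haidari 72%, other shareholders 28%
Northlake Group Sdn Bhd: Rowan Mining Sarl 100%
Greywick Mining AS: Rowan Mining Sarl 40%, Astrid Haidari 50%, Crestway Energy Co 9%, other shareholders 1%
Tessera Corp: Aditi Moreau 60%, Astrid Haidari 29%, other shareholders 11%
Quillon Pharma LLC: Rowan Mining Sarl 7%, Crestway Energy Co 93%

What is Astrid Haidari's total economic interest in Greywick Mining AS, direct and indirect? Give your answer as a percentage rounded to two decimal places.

84.92%

Astrid reaches Greywick along 3 paths.
Via Rowan: 72% × 40% = 28.8%.
Direct stake: 50% = 50%.
Via Crestway: 68% × 9% = 6.12%.
Total: 28.8% + 50% + 6.12% = 84.92%.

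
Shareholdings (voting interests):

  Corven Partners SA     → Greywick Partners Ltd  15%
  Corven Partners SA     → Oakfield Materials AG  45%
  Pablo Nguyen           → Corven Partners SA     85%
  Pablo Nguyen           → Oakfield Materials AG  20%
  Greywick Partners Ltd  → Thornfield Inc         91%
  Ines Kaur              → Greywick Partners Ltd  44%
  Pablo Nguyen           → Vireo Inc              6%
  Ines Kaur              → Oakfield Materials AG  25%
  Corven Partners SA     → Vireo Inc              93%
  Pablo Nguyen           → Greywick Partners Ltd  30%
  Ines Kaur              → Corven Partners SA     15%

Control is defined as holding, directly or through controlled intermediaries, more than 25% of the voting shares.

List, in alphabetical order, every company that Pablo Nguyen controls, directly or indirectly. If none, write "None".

Corven Partners SA, Greywick Partners Ltd, Oakfield Materials AG, Thornfield Inc, Vireo Inc

Pablo holds 85% of Corven, so Pablo controls Corven.
Corven and Pablo together hold 93% + 6% = 99% of Vireo, so Pablo controls Vireo.
Pablo and Corven together hold 20% + 45% = 65% of Oakfield, so Pablo controls Oakfield.
Pablo and Corven together hold 30% + 15% = 45% of Greywick, so Pablo controls Greywick.
Greywick holds 91% of Thornfield, so Pablo controls Thornfield.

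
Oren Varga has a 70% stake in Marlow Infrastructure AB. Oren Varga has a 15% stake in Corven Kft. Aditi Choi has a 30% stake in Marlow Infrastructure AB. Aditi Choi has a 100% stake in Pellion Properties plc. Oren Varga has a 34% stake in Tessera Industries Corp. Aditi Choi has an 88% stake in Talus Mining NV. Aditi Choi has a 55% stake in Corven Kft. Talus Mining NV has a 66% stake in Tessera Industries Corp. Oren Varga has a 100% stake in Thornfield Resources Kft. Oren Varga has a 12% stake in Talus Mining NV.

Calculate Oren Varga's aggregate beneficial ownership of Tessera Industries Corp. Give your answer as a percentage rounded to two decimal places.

Oren reaches Tessera along 2 paths.
Direct stake: 34% = 34%.
Via Talus: 12% × 66% = 7.92%.
Total: 34% + 7.92% = 41.92%.

41.92%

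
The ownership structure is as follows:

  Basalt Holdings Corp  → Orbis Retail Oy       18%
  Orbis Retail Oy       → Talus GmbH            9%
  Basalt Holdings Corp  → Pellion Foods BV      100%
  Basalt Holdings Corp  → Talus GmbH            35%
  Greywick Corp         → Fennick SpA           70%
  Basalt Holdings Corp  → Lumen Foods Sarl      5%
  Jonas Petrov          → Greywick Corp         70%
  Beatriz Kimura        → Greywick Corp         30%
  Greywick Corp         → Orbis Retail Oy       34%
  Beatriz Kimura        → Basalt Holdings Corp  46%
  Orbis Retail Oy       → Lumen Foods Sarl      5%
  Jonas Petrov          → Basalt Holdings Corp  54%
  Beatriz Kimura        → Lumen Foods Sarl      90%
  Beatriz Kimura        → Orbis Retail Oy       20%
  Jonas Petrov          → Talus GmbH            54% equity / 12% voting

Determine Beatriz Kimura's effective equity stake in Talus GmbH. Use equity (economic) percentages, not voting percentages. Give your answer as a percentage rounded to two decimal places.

19.56%

Beatriz reaches Talus along 4 paths.
Via Basalt → Orbis: 46% × 18% × 9% = 0.7452%.
Via Orbis: 20% × 9% = 1.8%.
Via Greywick → Orbis: 30% × 34% × 9% = 0.918%.
Via Basalt: 46% × 35% = 16.1%.
Total: 0.7452% + 1.8% + 0.918% + 16.1% = 19.5632%.
Rounded: 19.56%.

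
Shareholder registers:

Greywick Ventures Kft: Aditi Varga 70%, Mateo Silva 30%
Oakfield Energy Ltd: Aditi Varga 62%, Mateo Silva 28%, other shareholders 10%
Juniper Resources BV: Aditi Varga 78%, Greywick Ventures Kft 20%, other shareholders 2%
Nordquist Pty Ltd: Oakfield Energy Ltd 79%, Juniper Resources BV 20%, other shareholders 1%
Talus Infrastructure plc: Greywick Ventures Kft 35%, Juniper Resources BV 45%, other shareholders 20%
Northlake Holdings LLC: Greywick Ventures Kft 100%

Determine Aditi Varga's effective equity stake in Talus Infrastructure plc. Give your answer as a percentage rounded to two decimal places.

Aditi reaches Talus along 3 paths.
Via Greywick: 70% × 35% = 24.5%.
Via Juniper: 78% × 45% = 35.1%.
Via Greywick → Juniper: 70% × 20% × 45% = 6.3%.
Total: 24.5% + 35.1% + 6.3% = 65.9%.
Rounded: 65.90%.

65.90%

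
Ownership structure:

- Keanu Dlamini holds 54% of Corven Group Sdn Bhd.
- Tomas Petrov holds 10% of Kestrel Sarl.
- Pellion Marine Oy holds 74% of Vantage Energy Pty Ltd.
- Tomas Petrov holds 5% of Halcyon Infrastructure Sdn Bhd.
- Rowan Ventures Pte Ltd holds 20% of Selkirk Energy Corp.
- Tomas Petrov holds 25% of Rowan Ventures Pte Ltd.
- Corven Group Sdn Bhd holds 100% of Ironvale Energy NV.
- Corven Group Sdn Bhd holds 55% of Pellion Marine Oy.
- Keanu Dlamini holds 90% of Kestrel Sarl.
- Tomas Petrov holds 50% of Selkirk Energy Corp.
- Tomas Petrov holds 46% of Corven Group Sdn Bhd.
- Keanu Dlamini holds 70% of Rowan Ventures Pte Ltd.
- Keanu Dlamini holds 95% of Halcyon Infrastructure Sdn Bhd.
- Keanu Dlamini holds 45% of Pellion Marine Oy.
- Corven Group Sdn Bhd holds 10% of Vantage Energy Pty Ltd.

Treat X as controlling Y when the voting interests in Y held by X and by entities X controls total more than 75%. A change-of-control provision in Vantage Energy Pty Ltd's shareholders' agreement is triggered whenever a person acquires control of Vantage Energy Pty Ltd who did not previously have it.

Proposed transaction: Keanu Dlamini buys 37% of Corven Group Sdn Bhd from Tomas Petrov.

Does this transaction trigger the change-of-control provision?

The purchase adds only to Keanu's holdings (Tomas's stake shrinks), so Keanu is the only person who could newly come to control Vantage.
Keanu holds 90% of Kestrel, so Keanu controls Kestrel.
Keanu holds 95% of Halcyon, so Keanu controls Halcyon.
Neither Keanu nor any entity Keanu controls holds any voting interest in Vantage.
So before the transaction, Keanu does not control Vantage.
After the purchase, Keanu's direct stake in Corven rises to 54% + 37% = 91%, and Tomas's stake falls to 9%.
Keanu holds 91% of Corven, so Keanu controls Corven.
Keanu and Corven together hold 45% + 55% = 100% of Pellion, so Keanu controls Pellion.
Pellion and Corven together hold 74% + 10% = 84% of Vantage, so Keanu controls Vantage.
Keanu did not control Vantage before and does after, so the clause is triggered.

Yes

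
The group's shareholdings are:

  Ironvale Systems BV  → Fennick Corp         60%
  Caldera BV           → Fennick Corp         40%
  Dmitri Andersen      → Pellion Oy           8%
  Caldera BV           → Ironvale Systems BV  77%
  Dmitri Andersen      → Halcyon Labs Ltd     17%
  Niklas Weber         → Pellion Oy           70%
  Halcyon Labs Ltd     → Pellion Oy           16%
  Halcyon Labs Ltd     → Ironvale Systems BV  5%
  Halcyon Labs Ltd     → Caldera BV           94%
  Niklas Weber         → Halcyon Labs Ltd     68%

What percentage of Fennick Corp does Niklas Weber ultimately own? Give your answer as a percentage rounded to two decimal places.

Niklas reaches Fennick along 3 paths.
Via Halcyon → Ironvale: 68% × 5% × 60% = 2.04%.
Via Halcyon → Caldera → Ironvale: 68% × 94% × 77% × 60% = 29.53104%.
Via Halcyon → Caldera: 68% × 94% × 40% = 25.568%.
Total: 2.04% + 29.53104% + 25.568% = 57.13904%.
Rounded: 57.14%.

57.14%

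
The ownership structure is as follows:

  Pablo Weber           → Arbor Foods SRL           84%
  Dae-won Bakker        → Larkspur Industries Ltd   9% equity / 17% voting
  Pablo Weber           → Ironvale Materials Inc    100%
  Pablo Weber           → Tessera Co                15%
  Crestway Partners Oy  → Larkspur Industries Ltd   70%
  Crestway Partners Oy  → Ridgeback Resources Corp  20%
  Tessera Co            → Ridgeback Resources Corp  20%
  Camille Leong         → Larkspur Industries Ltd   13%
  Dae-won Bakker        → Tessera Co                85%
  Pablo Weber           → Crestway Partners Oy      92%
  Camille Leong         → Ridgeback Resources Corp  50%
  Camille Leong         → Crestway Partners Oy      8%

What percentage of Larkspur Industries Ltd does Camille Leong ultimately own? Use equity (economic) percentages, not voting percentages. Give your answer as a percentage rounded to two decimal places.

18.60%

Camille reaches Larkspur along 2 paths.
Via Crestway: 8% × 70% = 5.6%.
Direct stake: 13% = 13%.
Total: 5.6% + 13% = 18.6%.
Rounded: 18.60%.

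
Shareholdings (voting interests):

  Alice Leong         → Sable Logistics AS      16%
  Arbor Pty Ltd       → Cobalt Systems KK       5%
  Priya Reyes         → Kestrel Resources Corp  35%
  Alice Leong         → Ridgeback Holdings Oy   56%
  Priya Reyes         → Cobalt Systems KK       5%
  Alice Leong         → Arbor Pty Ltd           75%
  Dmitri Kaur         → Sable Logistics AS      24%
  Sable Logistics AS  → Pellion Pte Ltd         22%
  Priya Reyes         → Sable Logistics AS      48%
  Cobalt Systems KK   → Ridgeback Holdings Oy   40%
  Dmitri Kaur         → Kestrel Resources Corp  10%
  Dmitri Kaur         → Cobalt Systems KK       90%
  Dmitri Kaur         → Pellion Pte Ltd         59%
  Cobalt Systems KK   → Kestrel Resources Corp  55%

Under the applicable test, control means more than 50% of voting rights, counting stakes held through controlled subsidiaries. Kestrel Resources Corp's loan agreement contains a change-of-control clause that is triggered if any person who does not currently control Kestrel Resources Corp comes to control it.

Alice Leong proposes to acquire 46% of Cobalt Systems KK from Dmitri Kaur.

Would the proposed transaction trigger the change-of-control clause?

The purchase adds only to Alice's holdings (Dmitri's stake shrinks), so Alice is the only person who could newly come to control Kestrel.
Alice holds 75% of Arbor, so Alice controls Arbor.
Alice holds 56% of Ridgeback, so Alice controls Ridgeback.
Neither Alice nor any entity Alice controls holds any voting interest in Kestrel.
So before the transaction, Alice does not control Kestrel.
After the purchase, Alice holds 46% of Cobalt directly, and Dmitri's stake falls to 44%.
Arbor and Alice together hold 5% + 46% = 51% of Cobalt, so Alice controls Cobalt.
Cobalt holds 55% of Kestrel, so Alice controls Kestrel.
Alice did not control Kestrel before and does after, so the clause is triggered.

Yes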